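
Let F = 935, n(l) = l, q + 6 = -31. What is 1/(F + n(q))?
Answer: 1/898 ≈ 0.0011136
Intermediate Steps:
q = -37 (q = -6 - 31 = -37)
1/(F + n(q)) = 1/(935 - 37) = 1/898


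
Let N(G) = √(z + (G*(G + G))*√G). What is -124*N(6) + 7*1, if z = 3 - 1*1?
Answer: 7 - 124*√(2 + 72*√6) ≈ -1649.1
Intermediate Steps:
z = 2 (z = 3 - 1 = 2)
N(G) = √(2 + 2*G^(5/2)) (N(G) = √(2 + (G*(G + G))*√G) = √(2 + (G*(2*G))*√G) = √(2 + (2*G²)*√G) = √(2 + 2*G^(5/2)))
-124*N(6) + 7*1 = -124*√(2 + 2*6^(5/2)) + 7*1 = -124*√(2 + 2*(36*√6)) + 7 = -124*√(2 + 72*√6) + 7 = 7 - 124*√(2 + 72*√6)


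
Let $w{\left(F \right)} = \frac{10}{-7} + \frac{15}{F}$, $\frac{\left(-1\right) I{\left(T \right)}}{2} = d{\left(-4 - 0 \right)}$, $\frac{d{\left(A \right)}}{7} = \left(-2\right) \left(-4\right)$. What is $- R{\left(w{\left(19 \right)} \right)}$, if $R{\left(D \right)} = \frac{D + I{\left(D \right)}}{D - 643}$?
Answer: $- \frac{14981}{85604} \approx -0.175$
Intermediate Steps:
$d{\left(A \right)} = 56$ ($d{\left(A \right)} = 7 \left(\left(-2\right) \left(-4\right)\right) = 7 \cdot 8 = 56$)
$I{\left(T \right)} = -112$ ($I{\left(T \right)} = \left(-2\right) 56 = -112$)
$w{\left(F \right)} = - \frac{10}{7} + \frac{15}{F}$ ($w{\left(F \right)} = 10 \left(- \frac{1}{7}\right) + \frac{15}{F} = - \frac{10}{7} + \frac{15}{F}$)
$R{\left(D \right)} = \frac{-112 + D}{-643 + D}$ ($R{\left(D \right)} = \frac{D - 112}{D - 643} = \frac{-112 + D}{-643 + D}$)
$- R{\left(w{\left(19 \right)} \right)} = - \frac{-112 - \left(\frac{10}{7} - \frac{15}{19}\right)}{-643 - \left(\frac{10}{7} - \frac{15}{19}\right)} = - \frac{-112 + \left(- \frac{10}{7} + 15 \cdot \frac{1}{19}\right)}{-643 + \left(- \frac{10}{7} + 15 \cdot \frac{1}{19}\right)} = - \frac{-112 + \left(- \frac{10}{7} + \frac{15}{19}\right)}{-643 + \left(- \frac{10}{7} + \frac{15}{19}\right)} = - \frac{-112 - \frac{85}{133}}{-643 - \frac{85}{133}} = - \frac{-14981}{\left(- \frac{85604}{133}\right) 133} = - \frac{\left(-133\right) \left(-14981\right)}{85604 \cdot 133} = \left(-1\right) \frac{14981}{85604} = - \frac{14981}{85604}$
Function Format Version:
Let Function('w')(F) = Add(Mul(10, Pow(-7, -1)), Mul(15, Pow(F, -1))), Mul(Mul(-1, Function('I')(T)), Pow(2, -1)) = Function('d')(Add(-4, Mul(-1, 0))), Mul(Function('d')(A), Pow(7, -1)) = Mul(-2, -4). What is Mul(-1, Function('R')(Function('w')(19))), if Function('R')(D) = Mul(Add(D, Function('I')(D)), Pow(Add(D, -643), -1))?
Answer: Rational(-14981, 85604) ≈ -0.17500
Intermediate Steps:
Function('d')(A) = 56 (Function('d')(A) = Mul(7, Mul(-2, -4)) = Mul(7, 8) = 56)
Function('I')(T) = -112 (Function('I')(T) = Mul(-2, 56) = -112)
Function('w')(F) = Add(Rational(-10, 7), Mul(15, Pow(F, -1))) (Function('w')(F) = Add(Mul(10, Rational(-1, 7)), Mul(15, Pow(F, -1))) = Add(Rational(-10, 7), Mul(15, Pow(F, -1))))
Function('R')(D) = Mul(Pow(Add(-643, D), -1), Add(-112, D)) (Function('R')(D) = Mul(Add(D, -112), Pow(Add(D, -643), -1)) = Mul(Add(-112, D), Pow(Add(-643, D), -1)) = Mul(Pow(Add(-643, D), -1), Add(-112, D)))
Mul(-1, Function('R')(Function('w')(19))) = Mul(-1, Mul(Pow(Add(-643, Add(Rational(-10, 7), Mul(15, Pow(19, -1)))), -1), Add(-112, Add(Rational(-10, 7), Mul(15, Pow(19, -1)))))) = Mul(-1, Mul(Pow(Add(-643, Add(Rational(-10, 7), Mul(15, Rational(1, 19)))), -1), Add(-112, Add(Rational(-10, 7), Mul(15, Rational(1, 19)))))) = Mul(-1, Mul(Pow(Add(-643, Add(Rational(-10, 7), Rational(15, 19))), -1), Add(-112, Add(Rational(-10, 7), Rational(15, 19))))) = Mul(-1, Mul(Pow(Add(-643, Rational(-85, 133)), -1), Add(-112, Rational(-85, 133)))) = Mul(-1, Mul(Pow(Rational(-85604, 133), -1), Rational(-14981, 133))) = Mul(-1, Mul(Rational(-133, 85604), Rational(-14981, 133))) = Mul(-1, Rational(14981, 85604)) = Rational(-14981, 85604)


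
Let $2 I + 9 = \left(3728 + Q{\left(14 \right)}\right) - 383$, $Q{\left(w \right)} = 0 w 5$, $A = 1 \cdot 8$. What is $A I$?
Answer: $13344$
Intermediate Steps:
$A = 8$
$Q{\left(w \right)} = 0$ ($Q{\left(w \right)} = 0 \cdot 5 = 0$)
$I = 1668$ ($I = - \frac{9}{2} + \frac{\left(3728 + 0\right) - 383}{2} = - \frac{9}{2} + \frac{3728 - 383}{2} = - \frac{9}{2} + \frac{1}{2} \cdot 3345 = - \frac{9}{2} + \frac{3345}{2} = 1668$)
$A I = 8 \cdot 1668 = 13344$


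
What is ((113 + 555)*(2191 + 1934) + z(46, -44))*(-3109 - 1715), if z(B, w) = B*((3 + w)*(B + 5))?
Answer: -12828530736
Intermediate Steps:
z(B, w) = B*(3 + w)*(5 + B) (z(B, w) = B*((3 + w)*(5 + B)) = B*(3 + w)*(5 + B))
((113 + 555)*(2191 + 1934) + z(46, -44))*(-3109 - 1715) = ((113 + 555)*(2191 + 1934) + 46*(15 + 3*46 + 5*(-44) + 46*(-44)))*(-3109 - 1715) = (668*4125 + 46*(15 + 138 - 220 - 2024))*(-4824) = (2755500 + 46*(-2091))*(-4824) = (2755500 - 96186)*(-4824) = 2659314*(-4824) = -12828530736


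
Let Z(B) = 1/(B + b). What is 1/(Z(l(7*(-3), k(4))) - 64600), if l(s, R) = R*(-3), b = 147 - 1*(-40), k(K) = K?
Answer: -175/11304999 ≈ -1.5480e-5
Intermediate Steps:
b = 187 (b = 147 + 40 = 187)
l(s, R) = -3*R
Z(B) = 1/(187 + B) (Z(B) = 1/(B + 187) = 1/(187 + B))
1/(Z(l(7*(-3), k(4))) - 64600) = 1/(1/(187 - 3*4) - 64600) = 1/(1/(187 - 12) - 64600) = 1/(1/175 - 64600) = 1/(-11304999/175) = -175/11304999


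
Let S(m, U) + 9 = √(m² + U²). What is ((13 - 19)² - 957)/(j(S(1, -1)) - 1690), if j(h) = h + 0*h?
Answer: 1564779/2886599 + 921*√2/2886599 ≈ 0.54253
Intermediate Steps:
S(m, U) = -9 + √(U² + m²) (S(m, U) = -9 + √(m² + U²) = -9 + √(U² + m²))
j(h) = h (j(h) = h + 0 = h)
((13 - 19)² - 957)/(j(S(1, -1)) - 1690) = ((13 - 19)² - 957)/((-9 + √((-1)² + 1²)) - 1690) = ((-6)² - 957)/((-9 + √(1 + 1)) - 1690) = (36 - 957)/((-9 + √2) - 1690) = -921/(-1699 + √2)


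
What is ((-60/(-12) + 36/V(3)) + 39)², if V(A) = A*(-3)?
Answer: 1600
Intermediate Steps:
V(A) = -3*A
((-60/(-12) + 36/V(3)) + 39)² = ((-60/(-12) + 36/((-3*3))) + 39)² = ((-60*(-1/12) + 36/(-9)) + 39)² = ((5 + 36*(-⅑)) + 39)² = ((5 - 4) + 39)² = (1 + 39)² = 40² = 1600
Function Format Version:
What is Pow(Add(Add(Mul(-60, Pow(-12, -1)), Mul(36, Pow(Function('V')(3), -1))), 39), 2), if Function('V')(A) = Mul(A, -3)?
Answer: 1600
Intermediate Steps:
Function('V')(A) = Mul(-3, A)
Pow(Add(Add(Mul(-60, Pow(-12, -1)), Mul(36, Pow(Function('V')(3), -1))), 39), 2) = Pow(Add(Add(Mul(-60, Pow(-12, -1)), Mul(36, Pow(Mul(-3, 3), -1))), 39), 2) = Pow(Add(Add(Mul(-60, Rational(-1, 12)), Mul(36, Pow(-9, -1))), 39), 2) = Pow(Add(Add(5, Mul(36, Rational(-1, 9))), 39), 2) = Pow(Add(Add(5, -4), 39), 2) = Pow(Add(1, 39), 2) = Pow(40, 2) = 1600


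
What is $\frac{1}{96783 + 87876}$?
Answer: $\frac{1}{184659} \approx 5.4154 \cdot 10^{-6}$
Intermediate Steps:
$\frac{1}{96783 + 87876} = \frac{1}{184659}$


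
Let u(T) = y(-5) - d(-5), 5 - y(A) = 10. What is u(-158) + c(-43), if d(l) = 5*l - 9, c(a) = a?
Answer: -14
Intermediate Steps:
y(A) = -5 (y(A) = 5 - 1*10 = 5 - 10 = -5)
d(l) = -9 + 5*l
u(T) = 29 (u(T) = -5 - (-9 + 5*(-5)) = -5 - (-9 - 25) = -5 - 1*(-34) = -5 + 34 = 29)
u(-158) + c(-43) = 29 - 43 = -14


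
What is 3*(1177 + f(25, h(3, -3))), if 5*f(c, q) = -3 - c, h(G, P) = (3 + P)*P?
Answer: 17571/5 ≈ 3514.2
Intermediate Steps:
h(G, P) = P*(3 + P)
f(c, q) = -⅗ - c/5 (f(c, q) = (-3 - c)/5 = -⅗ - c/5)
3*(1177 + f(25, h(3, -3))) = 3*(1177 + (-⅗ - ⅕*25)) = 3*(1177 + (-⅗ - 5)) = 3*(1177 - 28/5) = 3*(5857/5) = 17571/5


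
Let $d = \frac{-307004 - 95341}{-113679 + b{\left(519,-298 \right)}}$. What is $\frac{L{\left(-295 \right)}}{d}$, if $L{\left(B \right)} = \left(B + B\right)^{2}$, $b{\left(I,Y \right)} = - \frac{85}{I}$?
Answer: $\frac{4107544215320}{41763411} \approx 98353.0$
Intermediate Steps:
$L{\left(B \right)} = 4 B^{2}$ ($L{\left(B \right)} = \left(2 B\right)^{2} = 4 B^{2}$)
$d = \frac{208817055}{58999486}$ ($d = \frac{-307004 - 95341}{-113679 - \frac{85}{519}} = - \frac{402345}{-113679 - \frac{85}{519}} = - \frac{402345}{- \frac{58999486}{519}} = \left(-402345\right) \left(- \frac{519}{58999486}\right) = \frac{208817055}{58999486} \approx 3.5393$)
$\frac{L{\left(-295 \right)}}{d} = \frac{4 \left(-295\right)^{2}}{\frac{208817055}{58999486}} = 4 \cdot 87025 \cdot \frac{58999486}{208817055} = 348100 \cdot \frac{58999486}{208817055} = \frac{4107544215320}{41763411}$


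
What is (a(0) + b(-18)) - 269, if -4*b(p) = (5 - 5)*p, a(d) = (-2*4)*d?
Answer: -269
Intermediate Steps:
a(d) = -8*d
b(p) = 0 (b(p) = -(5 - 5)*p/4 = -0*p = -¼*0 = 0)
(a(0) + b(-18)) - 269 = (-8*0 + 0) - 269 = (0 + 0) - 269 = 0 - 269 = -269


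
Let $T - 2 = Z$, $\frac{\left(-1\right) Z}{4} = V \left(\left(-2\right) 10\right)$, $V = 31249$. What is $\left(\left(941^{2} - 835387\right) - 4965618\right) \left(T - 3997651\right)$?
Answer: $7362122844996$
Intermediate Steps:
$Z = 2499920$ ($Z = - 4 \cdot 31249 \left(\left(-2\right) 10\right) = - 4 \cdot 31249 \left(-20\right) = \left(-4\right) \left(-624980\right) = 2499920$)
$T = 2499922$ ($T = 2 + 2499920 = 2499922$)
$\left(\left(941^{2} - 835387\right) - 4965618\right) \left(T - 3997651\right) = \left(\left(941^{2} - 835387\right) - 4965618\right) \left(2499922 - 3997651\right) = \left(\left(885481 - 835387\right) - 4965618\right) \left(-1497729\right) = \left(50094 - 4965618\right) \left(-1497729\right) = \left(-4915524\right) \left(-1497729\right) = 7362122844996$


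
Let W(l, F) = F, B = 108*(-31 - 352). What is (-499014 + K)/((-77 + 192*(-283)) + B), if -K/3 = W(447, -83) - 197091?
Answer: -92508/95777 ≈ -0.96587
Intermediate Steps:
B = -41364 (B = 108*(-383) = -41364)
K = 591522 (K = -3*(-83 - 197091) = -3*(-197174) = 591522)
(-499014 + K)/((-77 + 192*(-283)) + B) = (-499014 + 591522)/((-77 + 192*(-283)) - 41364) = 92508/((-77 - 54336) - 41364) = 92508/(-54413 - 41364) = 92508/(-95777) = 92508*(-1/95777) = -92508/95777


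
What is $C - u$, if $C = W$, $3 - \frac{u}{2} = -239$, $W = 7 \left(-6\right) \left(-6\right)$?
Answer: $-232$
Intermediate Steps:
$W = 252$ ($W = \left(-42\right) \left(-6\right) = 252$)
$u = 484$ ($u = 6 - -478 = 6 + 478 = 484$)
$C = 252$
$C - u = 252 - 484 = -232$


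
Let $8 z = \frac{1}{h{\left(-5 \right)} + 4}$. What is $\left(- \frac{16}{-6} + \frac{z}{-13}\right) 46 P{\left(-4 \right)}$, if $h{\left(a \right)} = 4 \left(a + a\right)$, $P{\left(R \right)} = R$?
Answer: $- \frac{229655}{468} \approx -490.72$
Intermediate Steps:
$h{\left(a \right)} = 8 a$ ($h{\left(a \right)} = 4 \cdot 2 a = 8 a$)
$z = - \frac{1}{288}$ ($z = \frac{1}{8 \left(8 \left(-5\right) + 4\right)} = \frac{1}{8 \left(-40 + 4\right)} = \frac{1}{8 \left(-36\right)} = \frac{1}{8} \left(- \frac{1}{36}\right) = - \frac{1}{288} \approx -0.0034722$)
$\left(- \frac{16}{-6} + \frac{z}{-13}\right) 46 P{\left(-4 \right)} = \left(- \frac{16}{-6} - \frac{1}{288 \left(-13\right)}\right) 46 \left(-4\right) = \left(\left(-16\right) \left(- \frac{1}{6}\right) - - \frac{1}{3744}\right) 46 \left(-4\right) = \left(\frac{8}{3} + \frac{1}{3744}\right) 46 \left(-4\right) = \frac{9985}{3744} \cdot 46 \left(-4\right) = \frac{229655}{1872} \left(-4\right) = - \frac{229655}{468}$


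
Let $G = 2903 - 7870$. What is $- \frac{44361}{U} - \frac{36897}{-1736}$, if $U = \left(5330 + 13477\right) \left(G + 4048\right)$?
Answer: $\frac{30371010357}{1428780328} \approx 21.257$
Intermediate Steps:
$G = -4967$
$U = -17283633$ ($U = \left(5330 + 13477\right) \left(-4967 + 4048\right) = 18807 \left(-919\right) = -17283633$)
$- \frac{44361}{U} - \frac{36897}{-1736} = - \frac{44361}{-17283633} - \frac{36897}{-1736} = \left(-44361\right) \left(- \frac{1}{17283633}\right) - - \frac{5271}{248} = \frac{14787}{5761211} + \frac{5271}{248} = \frac{30371010357}{1428780328}$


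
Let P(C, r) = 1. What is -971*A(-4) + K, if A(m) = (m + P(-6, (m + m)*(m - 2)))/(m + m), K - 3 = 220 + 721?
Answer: 4639/8 ≈ 579.88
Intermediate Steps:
K = 944 (K = 3 + (220 + 721) = 3 + 941 = 944)
A(m) = (1 + m)/(2*m) (A(m) = (m + 1)/(m + m) = (1 + m)/((2*m)) = (1 + m)*(1/(2*m)) = (1 + m)/(2*m))
-971*A(-4) + K = -971*(1 - 4)/(2*(-4)) + 944 = -971*(-1)*(-3)/(2*4) + 944 = -971*3/8 + 944 = -2913/8 + 944 = 4639/8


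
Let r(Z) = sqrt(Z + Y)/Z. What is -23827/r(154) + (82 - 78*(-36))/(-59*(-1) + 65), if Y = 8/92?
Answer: 1445/62 - 1834679*sqrt(20378)/886 ≈ -2.9558e+5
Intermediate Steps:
Y = 2/23 (Y = 8*(1/92) = 2/23 ≈ 0.086957)
r(Z) = sqrt(2/23 + Z)/Z (r(Z) = sqrt(Z + 2/23)/Z = sqrt(2/23 + Z)/Z)
-23827/r(154) + (82 - 78*(-36))/(-59*(-1) + 65) = -23827*3542/sqrt(46 + 529*154) + (82 - 78*(-36))/(-59*(-1) + 65) = -23827*3542/sqrt(46 + 81466) + (82 + 2808)/(59 + 65) = -23827*77*sqrt(20378)/886 + 2890/124 = -23827*77*sqrt(20378)/886 + 2890*(1/124) = -23827*77*sqrt(20378)/886 + 1445/62 = -1834679*sqrt(20378)/886 + 1445/62 = 1445/62 - 1834679*sqrt(20378)/886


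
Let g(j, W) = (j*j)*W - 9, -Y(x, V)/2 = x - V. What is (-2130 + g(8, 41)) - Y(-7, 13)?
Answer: 445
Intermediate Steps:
Y(x, V) = -2*x + 2*V (Y(x, V) = -2*(x - V) = -2*x + 2*V)
g(j, W) = -9 + W*j**2 (g(j, W) = j**2*W - 9 = W*j**2 - 9 = -9 + W*j**2)
(-2130 + g(8, 41)) - Y(-7, 13) = (-2130 + (-9 + 41*8**2)) - (-2*(-7) + 2*13) = (-2130 + (-9 + 41*64)) - (14 + 26) = (-2130 + (-9 + 2624)) - 1*40 = (-2130 + 2615) - 40 = 485 - 40 = 445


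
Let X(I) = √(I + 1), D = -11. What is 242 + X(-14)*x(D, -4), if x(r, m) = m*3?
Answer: 242 - 12*I*√13 ≈ 242.0 - 43.267*I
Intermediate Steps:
x(r, m) = 3*m
X(I) = √(1 + I)
242 + X(-14)*x(D, -4) = 242 + √(1 - 14)*(3*(-4)) = 242 + √(-13)*(-12) = 242 + (I*√13)*(-12) = 242 - 12*I*√13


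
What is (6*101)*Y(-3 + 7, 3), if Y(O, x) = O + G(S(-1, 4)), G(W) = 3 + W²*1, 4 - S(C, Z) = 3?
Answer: 4848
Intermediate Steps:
S(C, Z) = 1 (S(C, Z) = 4 - 1*3 = 4 - 3 = 1)
G(W) = 3 + W²
Y(O, x) = 4 + O (Y(O, x) = O + (3 + 1²) = O + (3 + 1) = O + 4 = 4 + O)
(6*101)*Y(-3 + 7, 3) = (6*101)*(4 + (-3 + 7)) = 606*(4 + 4) = 606*8 = 4848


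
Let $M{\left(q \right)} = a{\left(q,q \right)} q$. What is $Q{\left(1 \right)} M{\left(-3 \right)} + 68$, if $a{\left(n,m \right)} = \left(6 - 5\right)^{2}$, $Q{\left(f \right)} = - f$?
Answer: $71$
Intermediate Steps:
$a{\left(n,m \right)} = 1$ ($a{\left(n,m \right)} = 1^{2} = 1$)
$M{\left(q \right)} = q$ ($M{\left(q \right)} = 1 q = q$)
$Q{\left(1 \right)} M{\left(-3 \right)} + 68 = \left(-1\right) 1 \left(-3\right) + 68 = \left(-1\right) \left(-3\right) + 68 = 3 + 68 = 71$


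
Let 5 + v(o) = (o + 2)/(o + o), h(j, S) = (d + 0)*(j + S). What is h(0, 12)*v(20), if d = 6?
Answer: -1602/5 ≈ -320.40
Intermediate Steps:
h(j, S) = 6*S + 6*j (h(j, S) = (6 + 0)*(j + S) = 6*(S + j) = 6*S + 6*j)
v(o) = -5 + (2 + o)/(2*o) (v(o) = -5 + (o + 2)/(o + o) = -5 + (2 + o)/((2*o)) = -5 + (2 + o)*(1/(2*o)) = -5 + (2 + o)/(2*o))
h(0, 12)*v(20) = (6*12 + 6*0)*(-9/2 + 1/20) = (72 + 0)*(-9/2 + 1/20) = 72*(-89/20) = -1602/5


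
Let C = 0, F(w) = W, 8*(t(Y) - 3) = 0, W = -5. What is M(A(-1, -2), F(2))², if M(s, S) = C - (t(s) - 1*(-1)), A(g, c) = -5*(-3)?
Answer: 16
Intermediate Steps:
A(g, c) = 15
t(Y) = 3 (t(Y) = 3 + (⅛)*0 = 3 + 0 = 3)
F(w) = -5
M(s, S) = -4 (M(s, S) = 0 - (3 - 1*(-1)) = 0 - (3 + 1) = 0 - 1*4 = 0 - 4 = -4)
M(A(-1, -2), F(2))² = (-4)² = 16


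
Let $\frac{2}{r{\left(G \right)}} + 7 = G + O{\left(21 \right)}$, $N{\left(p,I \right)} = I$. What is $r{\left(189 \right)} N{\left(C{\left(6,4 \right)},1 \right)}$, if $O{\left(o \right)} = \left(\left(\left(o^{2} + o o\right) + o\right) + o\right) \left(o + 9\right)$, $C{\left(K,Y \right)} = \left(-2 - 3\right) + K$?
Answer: $\frac{1}{13951} \approx 7.1679 \cdot 10^{-5}$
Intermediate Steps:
$C{\left(K,Y \right)} = -5 + K$
$O{\left(o \right)} = \left(9 + o\right) \left(2 o + 2 o^{2}\right)$ ($O{\left(o \right)} = \left(\left(\left(o^{2} + o^{2}\right) + o\right) + o\right) \left(9 + o\right) = \left(\left(2 o^{2} + o\right) + o\right) \left(9 + o\right) = \left(\left(o + 2 o^{2}\right) + o\right) \left(9 + o\right) = \left(2 o + 2 o^{2}\right) \left(9 + o\right) = \left(9 + o\right) \left(2 o + 2 o^{2}\right)$)
$r{\left(G \right)} = \frac{2}{27713 + G}$ ($r{\left(G \right)} = \frac{2}{-7 + \left(G + 2 \cdot 21 \left(9 + 21^{2} + 10 \cdot 21\right)\right)} = \frac{2}{-7 + \left(G + 2 \cdot 21 \left(9 + 441 + 210\right)\right)} = \frac{2}{-7 + \left(G + 2 \cdot 21 \cdot 660\right)} = \frac{2}{-7 + \left(G + 27720\right)} = \frac{2}{-7 + \left(27720 + G\right)} = \frac{2}{27713 + G}$)
$r{\left(189 \right)} N{\left(C{\left(6,4 \right)},1 \right)} = \frac{2}{27713 + 189} \cdot 1 = \frac{2}{27902} \cdot 1 = 2 \cdot \frac{1}{27902} \cdot 1 = \frac{1}{13951} \cdot 1 = \frac{1}{13951}$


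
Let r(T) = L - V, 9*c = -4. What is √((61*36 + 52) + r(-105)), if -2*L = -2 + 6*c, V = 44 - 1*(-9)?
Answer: 8*√309/3 ≈ 46.876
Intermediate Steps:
c = -4/9 (c = (⅑)*(-4) = -4/9 ≈ -0.44444)
V = 53 (V = 44 + 9 = 53)
L = 7/3 (L = -(-2 + 6*(-4/9))/2 = -(-2 - 8/3)/2 = -½*(-14/3) = 7/3 ≈ 2.3333)
r(T) = -152/3 (r(T) = 7/3 - 1*53 = 7/3 - 53 = -152/3)
√((61*36 + 52) + r(-105)) = √((61*36 + 52) - 152/3) = √((2196 + 52) - 152/3) = √(2248 - 152/3) = √(6592/3) = 8*√309/3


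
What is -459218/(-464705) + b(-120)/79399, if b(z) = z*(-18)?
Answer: 37465212782/36897112295 ≈ 1.0154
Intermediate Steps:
b(z) = -18*z
-459218/(-464705) + b(-120)/79399 = -459218/(-464705) - 18*(-120)/79399 = -459218*(-1/464705) + 2160*(1/79399) = 459218/464705 + 2160/79399 = 37465212782/36897112295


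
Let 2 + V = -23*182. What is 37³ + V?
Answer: 46465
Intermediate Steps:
V = -4188 (V = -2 - 23*182 = -2 - 4186 = -4188)
37³ + V = 37³ - 4188 = 50653 - 4188 = 46465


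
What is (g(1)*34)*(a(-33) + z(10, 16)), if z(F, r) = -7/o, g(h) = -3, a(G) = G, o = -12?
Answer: 6613/2 ≈ 3306.5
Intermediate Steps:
z(F, r) = 7/12 (z(F, r) = -7/(-12) = -7*(-1/12) = 7/12)
(g(1)*34)*(a(-33) + z(10, 16)) = (-3*34)*(-33 + 7/12) = -102*(-389/12) = 6613/2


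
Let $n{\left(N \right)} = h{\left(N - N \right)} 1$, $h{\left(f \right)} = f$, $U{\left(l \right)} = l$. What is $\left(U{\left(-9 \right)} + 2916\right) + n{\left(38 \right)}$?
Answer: $2907$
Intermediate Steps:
$n{\left(N \right)} = 0$ ($n{\left(N \right)} = \left(N - N\right) 1 = 0 \cdot 1 = 0$)
$\left(U{\left(-9 \right)} + 2916\right) + n{\left(38 \right)} = \left(-9 + 2916\right) + 0 = 2907 + 0 = 2907$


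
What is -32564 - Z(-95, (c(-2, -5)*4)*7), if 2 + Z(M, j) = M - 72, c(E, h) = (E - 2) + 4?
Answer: -32395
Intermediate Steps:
c(E, h) = 2 + E (c(E, h) = (-2 + E) + 4 = 2 + E)
Z(M, j) = -74 + M (Z(M, j) = -2 + (M - 72) = -2 + (-72 + M) = -74 + M)
-32564 - Z(-95, (c(-2, -5)*4)*7) = -32564 - (-74 - 95) = -32564 - 1*(-169) = -32564 + 169 = -32395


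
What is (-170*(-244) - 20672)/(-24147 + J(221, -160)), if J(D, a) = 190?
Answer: -20808/23957 ≈ -0.86856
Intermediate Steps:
(-170*(-244) - 20672)/(-24147 + J(221, -160)) = (-170*(-244) - 20672)/(-24147 + 190) = (41480 - 20672)/(-23957) = 20808*(-1/23957) = -20808/23957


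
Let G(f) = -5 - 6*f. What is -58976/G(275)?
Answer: 58976/1655 ≈ 35.635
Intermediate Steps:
-58976/G(275) = -58976/(-5 - 6*275) = -58976/(-5 - 1650) = -58976/(-1655) = -58976*(-1/1655) = 58976/1655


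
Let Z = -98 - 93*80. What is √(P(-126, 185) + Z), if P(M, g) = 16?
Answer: I*√7522 ≈ 86.729*I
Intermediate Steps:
Z = -7538 (Z = -98 - 7440 = -7538)
√(P(-126, 185) + Z) = √(16 - 7538) = √(-7522) = I*√7522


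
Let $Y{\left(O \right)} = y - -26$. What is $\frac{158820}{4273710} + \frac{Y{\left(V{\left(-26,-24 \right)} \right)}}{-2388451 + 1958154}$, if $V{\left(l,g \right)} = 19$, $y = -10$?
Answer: $\frac{325101858}{8756974247} \approx 0.037125$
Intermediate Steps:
$Y{\left(O \right)} = 16$ ($Y{\left(O \right)} = -10 - -26 = -10 + 26 = 16$)
$\frac{158820}{4273710} + \frac{Y{\left(V{\left(-26,-24 \right)} \right)}}{-2388451 + 1958154} = \frac{158820}{4273710} + \frac{16}{-2388451 + 1958154} = 158820 \cdot \frac{1}{4273710} + \frac{16}{-430297} = \frac{5294}{142457} + 16 \left(- \frac{1}{430297}\right) = \frac{5294}{142457} - \frac{16}{430297} = \frac{325101858}{8756974247}$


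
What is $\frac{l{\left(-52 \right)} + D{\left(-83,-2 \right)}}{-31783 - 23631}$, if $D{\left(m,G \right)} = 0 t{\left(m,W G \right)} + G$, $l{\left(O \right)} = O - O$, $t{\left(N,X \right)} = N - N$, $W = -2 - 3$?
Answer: $\frac{1}{27707} \approx 3.6092 \cdot 10^{-5}$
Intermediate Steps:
$W = -5$
$t{\left(N,X \right)} = 0$
$l{\left(O \right)} = 0$
$D{\left(m,G \right)} = G$ ($D{\left(m,G \right)} = 0 \cdot 0 + G = 0 + G = G$)
$\frac{l{\left(-52 \right)} + D{\left(-83,-2 \right)}}{-31783 - 23631} = \frac{0 - 2}{-31783 - 23631} = - \frac{2}{-55414} = \left(-2\right) \left(- \frac{1}{55414}\right) = \frac{1}{27707}$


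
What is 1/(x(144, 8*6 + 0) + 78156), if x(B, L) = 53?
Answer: 1/78209 ≈ 1.2786e-5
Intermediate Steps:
1/(x(144, 8*6 + 0) + 78156) = 1/(53 + 78156) = 1/78209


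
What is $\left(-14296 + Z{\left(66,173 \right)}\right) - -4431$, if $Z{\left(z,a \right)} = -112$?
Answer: $-9977$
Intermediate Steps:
$\left(-14296 + Z{\left(66,173 \right)}\right) - -4431 = \left(-14296 - 112\right) - -4431 = -14408 + \left(-5805 + 10236\right) = -14408 + 4431 = -9977$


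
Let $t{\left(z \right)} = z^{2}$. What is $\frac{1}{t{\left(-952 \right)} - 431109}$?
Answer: $\frac{1}{475195} \approx 2.1044 \cdot 10^{-6}$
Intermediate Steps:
$\frac{1}{t{\left(-952 \right)} - 431109} = \frac{1}{\left(-952\right)^{2} - 431109} = \frac{1}{906304 - 431109} = \frac{1}{475195}$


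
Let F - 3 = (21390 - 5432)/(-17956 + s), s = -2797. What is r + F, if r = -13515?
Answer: -280430494/20753 ≈ -13513.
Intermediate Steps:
F = 46301/20753 (F = 3 + (21390 - 5432)/(-17956 - 2797) = 3 + 15958/(-20753) = 3 + 15958*(-1/20753) = 3 - 15958/20753 = 46301/20753 ≈ 2.2311)
r + F = -13515 + 46301/20753 = -280430494/20753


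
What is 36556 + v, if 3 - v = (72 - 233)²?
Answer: 10638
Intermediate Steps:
v = -25918 (v = 3 - (72 - 233)² = 3 - 1*(-161)² = 3 - 1*25921 = 3 - 25921 = -25918)
36556 + v = 36556 - 25918 = 10638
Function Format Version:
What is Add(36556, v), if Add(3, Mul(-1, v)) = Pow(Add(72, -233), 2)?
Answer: 10638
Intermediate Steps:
v = -25918 (v = Add(3, Mul(-1, Pow(Add(72, -233), 2))) = Add(3, Mul(-1, Pow(-161, 2))) = Add(3, Mul(-1, 25921)) = Add(3, -25921) = -25918)
Add(36556, v) = Add(36556, -25918) = 10638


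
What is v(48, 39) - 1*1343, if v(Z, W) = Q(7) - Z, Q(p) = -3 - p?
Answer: -1401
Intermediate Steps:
v(Z, W) = -10 - Z (v(Z, W) = (-3 - 1*7) - Z = (-3 - 7) - Z = -10 - Z)
v(48, 39) - 1*1343 = (-10 - 1*48) - 1*1343 = (-10 - 48) - 1343 = -58 - 1343 = -1401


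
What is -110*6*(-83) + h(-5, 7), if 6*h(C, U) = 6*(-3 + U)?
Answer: 54784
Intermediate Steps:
h(C, U) = -3 + U (h(C, U) = (6*(-3 + U))/6 = (-18 + 6*U)/6 = -3 + U)
-110*6*(-83) + h(-5, 7) = -110*6*(-83) + (-3 + 7) = -22*30*(-83) + 4 = -660*(-83) + 4 = 54780 + 4 = 54784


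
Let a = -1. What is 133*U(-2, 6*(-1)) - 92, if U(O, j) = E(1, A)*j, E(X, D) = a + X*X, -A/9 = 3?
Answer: -92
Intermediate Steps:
A = -27 (A = -9*3 = -27)
E(X, D) = -1 + X² (E(X, D) = -1 + X*X = -1 + X²)
U(O, j) = 0 (U(O, j) = (-1 + 1²)*j = (-1 + 1)*j = 0*j = 0)
133*U(-2, 6*(-1)) - 92 = 133*0 - 92 = 0 - 92 = -92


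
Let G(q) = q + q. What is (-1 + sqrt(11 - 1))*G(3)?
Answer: -6 + 6*sqrt(10) ≈ 12.974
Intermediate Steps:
G(q) = 2*q
(-1 + sqrt(11 - 1))*G(3) = (-1 + sqrt(11 - 1))*(2*3) = (-1 + sqrt(10))*6 = -6 + 6*sqrt(10)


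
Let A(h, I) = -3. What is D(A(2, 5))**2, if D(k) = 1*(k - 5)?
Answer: 64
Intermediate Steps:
D(k) = -5 + k (D(k) = 1*(-5 + k) = -5 + k)
D(A(2, 5))**2 = (-5 - 3)**2 = (-8)**2 = 64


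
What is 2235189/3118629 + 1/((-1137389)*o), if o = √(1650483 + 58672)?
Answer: 745063/1039543 - √1709155/1943974096295 ≈ 0.71672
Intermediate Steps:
o = √1709155 ≈ 1307.3
2235189/3118629 + 1/((-1137389)*o) = 2235189/3118629 + 1/((-1137389)*(√1709155)) = 2235189*(1/3118629) - √1709155/1943974096295 = 745063/1039543 - √1709155/1943974096295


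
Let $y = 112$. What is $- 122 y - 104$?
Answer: $-13768$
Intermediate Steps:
$- 122 y - 104 = \left(-122\right) 112 - 104 = -13664 - 104 = -13768$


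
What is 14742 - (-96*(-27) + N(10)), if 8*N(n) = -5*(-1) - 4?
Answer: 97199/8 ≈ 12150.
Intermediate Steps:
N(n) = ⅛ (N(n) = (-5*(-1) - 4)/8 = (5 - 4)/8 = (⅛)*1 = ⅛)
14742 - (-96*(-27) + N(10)) = 14742 - (-96*(-27) + ⅛) = 14742 - (2592 + ⅛) = 14742 - 1*20737/8 = 14742 - 20737/8 = 97199/8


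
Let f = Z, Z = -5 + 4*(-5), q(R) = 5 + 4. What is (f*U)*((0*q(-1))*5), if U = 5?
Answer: 0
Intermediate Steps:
q(R) = 9
Z = -25 (Z = -5 - 20 = -25)
f = -25
(f*U)*((0*q(-1))*5) = (-25*5)*((0*9)*5) = -0*5 = -125*0 = 0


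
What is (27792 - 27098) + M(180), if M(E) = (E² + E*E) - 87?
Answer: 65407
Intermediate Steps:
M(E) = -87 + 2*E² (M(E) = (E² + E²) - 87 = 2*E² - 87 = -87 + 2*E²)
(27792 - 27098) + M(180) = (27792 - 27098) + (-87 + 2*180²) = 694 + (-87 + 2*32400) = 694 + (-87 + 64800) = 694 + 64713 = 65407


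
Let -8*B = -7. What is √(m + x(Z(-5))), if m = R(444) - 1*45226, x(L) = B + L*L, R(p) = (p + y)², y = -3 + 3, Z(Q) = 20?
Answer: √2436974/4 ≈ 390.27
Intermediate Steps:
B = 7/8 (B = -⅛*(-7) = 7/8 ≈ 0.87500)
y = 0
R(p) = p² (R(p) = (p + 0)² = p²)
x(L) = 7/8 + L² (x(L) = 7/8 + L*L = 7/8 + L²)
m = 151910 (m = 444² - 1*45226 = 197136 - 45226 = 151910)
√(m + x(Z(-5))) = √(151910 + (7/8 + 20²)) = √(151910 + (7/8 + 400)) = √(151910 + 3207/8) = √(1218487/8) = √2436974/4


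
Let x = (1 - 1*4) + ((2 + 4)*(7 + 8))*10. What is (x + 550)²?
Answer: 2093809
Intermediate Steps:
x = 897 (x = (1 - 4) + (6*15)*10 = -3 + 90*10 = -3 + 900 = 897)
(x + 550)² = (897 + 550)² = 1447² = 2093809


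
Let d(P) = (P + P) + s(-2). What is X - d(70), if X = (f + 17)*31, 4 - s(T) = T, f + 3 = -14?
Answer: -146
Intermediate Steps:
f = -17 (f = -3 - 14 = -17)
s(T) = 4 - T
X = 0 (X = (-17 + 17)*31 = 0*31 = 0)
d(P) = 6 + 2*P (d(P) = (P + P) + (4 - 1*(-2)) = 2*P + (4 + 2) = 2*P + 6 = 6 + 2*P)
X - d(70) = 0 - (6 + 2*70) = 0 - (6 + 140) = 0 - 1*146 = 0 - 146 = -146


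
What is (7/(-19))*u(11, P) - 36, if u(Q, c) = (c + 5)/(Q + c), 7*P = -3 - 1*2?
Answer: -8243/228 ≈ -36.154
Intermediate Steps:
P = -5/7 (P = (-3 - 1*2)/7 = (-3 - 2)/7 = (⅐)*(-5) = -5/7 ≈ -0.71429)
u(Q, c) = (5 + c)/(Q + c)
(7/(-19))*u(11, P) - 36 = (7/(-19))*((5 - 5/7)/(11 - 5/7)) - 36 = (7*(-1/19))*((30/7)/(72/7)) - 36 = -49*30/(1368*7) - 36 = -7/19*5/12 - 36 = -35/228 - 36 = -8243/228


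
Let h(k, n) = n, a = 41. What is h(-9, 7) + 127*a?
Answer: 5214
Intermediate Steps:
h(-9, 7) + 127*a = 7 + 127*41 = 7 + 5207 = 5214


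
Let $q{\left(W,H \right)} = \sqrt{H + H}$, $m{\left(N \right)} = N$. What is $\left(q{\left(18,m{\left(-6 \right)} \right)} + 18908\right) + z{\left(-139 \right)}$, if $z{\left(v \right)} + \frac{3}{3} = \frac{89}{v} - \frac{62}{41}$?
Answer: $\frac{107738726}{5699} + 2 i \sqrt{3} \approx 18905.0 + 3.4641 i$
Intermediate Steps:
$q{\left(W,H \right)} = \sqrt{2} \sqrt{H}$ ($q{\left(W,H \right)} = \sqrt{2 H} = \sqrt{2} \sqrt{H}$)
$z{\left(v \right)} = - \frac{103}{41} + \frac{89}{v}$ ($z{\left(v \right)} = -1 + \left(\frac{89}{v} - \frac{62}{41}\right) = -1 - \left(\frac{62}{41} - \frac{89}{v}\right) = - \frac{103}{41} + \frac{89}{v}$)
$\left(q{\left(18,m{\left(-6 \right)} \right)} + 18908\right) + z{\left(-139 \right)} = \left(\sqrt{2} \sqrt{-6} + 18908\right) - \left(\frac{103}{41} - \frac{89}{-139}\right) = \left(\sqrt{2} i \sqrt{6} + 18908\right) + \left(- \frac{103}{41} + 89 \left(- \frac{1}{139}\right)\right) = \left(2 i \sqrt{3} + 18908\right) - \frac{17966}{5699} = \left(18908 + 2 i \sqrt{3}\right) - \frac{17966}{5699} = \frac{107738726}{5699} + 2 i \sqrt{3}$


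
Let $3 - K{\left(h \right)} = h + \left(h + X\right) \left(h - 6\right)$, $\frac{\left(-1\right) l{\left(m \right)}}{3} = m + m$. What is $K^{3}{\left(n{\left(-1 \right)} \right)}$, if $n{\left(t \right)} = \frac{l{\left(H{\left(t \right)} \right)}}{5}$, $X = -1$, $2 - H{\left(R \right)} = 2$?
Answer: $-27$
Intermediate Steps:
$H{\left(R \right)} = 0$ ($H{\left(R \right)} = 2 - 2 = 0$)
$l{\left(m \right)} = - 6 m$ ($l{\left(m \right)} = - 3 \left(m + m\right) = - 3 \cdot 2 m = - 6 m$)
$n{\left(t \right)} = 0$ ($n{\left(t \right)} = \frac{\left(-6\right) 0}{5} = 0 \cdot \frac{1}{5} = 0$)
$K{\left(h \right)} = 3 - h - \left(-1 + h\right) \left(-6 + h\right)$ ($K{\left(h \right)} = 3 - \left(h + \left(h - 1\right) \left(h - 6\right)\right) = 3 - \left(h + \left(-1 + h\right) \left(-6 + h\right)\right) = 3 - h - \left(-1 + h\right) \left(-6 + h\right)$)
$K^{3}{\left(n{\left(-1 \right)} \right)} = \left(-3 - 0^{2} + 6 \cdot 0\right)^{3} = \left(-3 - 0 + 0\right)^{3} = \left(-3 + 0 + 0\right)^{3} = \left(-3\right)^{3} = -27$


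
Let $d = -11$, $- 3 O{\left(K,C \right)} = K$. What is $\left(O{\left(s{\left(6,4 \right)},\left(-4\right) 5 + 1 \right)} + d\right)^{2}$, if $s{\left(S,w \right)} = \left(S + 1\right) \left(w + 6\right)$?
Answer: $\frac{10609}{9} \approx 1178.8$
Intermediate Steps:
$s{\left(S,w \right)} = \left(1 + S\right) \left(6 + w\right)$
$O{\left(K,C \right)} = - \frac{K}{3}$
$\left(O{\left(s{\left(6,4 \right)},\left(-4\right) 5 + 1 \right)} + d\right)^{2} = \left(- \frac{6 + 4 + 6 \cdot 6 + 6 \cdot 4}{3} - 11\right)^{2} = \left(- \frac{6 + 4 + 36 + 24}{3} - 11\right)^{2} = \left(\left(- \frac{1}{3}\right) 70 - 11\right)^{2} = \left(- \frac{70}{3} - 11\right)^{2} = \left(- \frac{103}{3}\right)^{2} = \frac{10609}{9}$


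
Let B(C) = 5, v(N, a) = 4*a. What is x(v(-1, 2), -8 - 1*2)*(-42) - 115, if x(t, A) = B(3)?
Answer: -325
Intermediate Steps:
x(t, A) = 5
x(v(-1, 2), -8 - 1*2)*(-42) - 115 = 5*(-42) - 115 = -210 - 115 = -325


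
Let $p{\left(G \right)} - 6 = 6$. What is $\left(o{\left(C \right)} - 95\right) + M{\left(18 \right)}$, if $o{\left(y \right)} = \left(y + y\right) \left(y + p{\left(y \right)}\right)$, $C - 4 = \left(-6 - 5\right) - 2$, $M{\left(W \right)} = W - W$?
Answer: $-149$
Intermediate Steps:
$p{\left(G \right)} = 12$ ($p{\left(G \right)} = 6 + 6 = 12$)
$M{\left(W \right)} = 0$
$C = -9$ ($C = 4 - 13 = -9$)
$o{\left(y \right)} = 2 y \left(12 + y\right)$ ($o{\left(y \right)} = \left(y + y\right) \left(y + 12\right) = 2 y \left(12 + y\right)$)
$\left(o{\left(C \right)} - 95\right) + M{\left(18 \right)} = \left(2 \left(-9\right) \left(12 - 9\right) - 95\right) + 0 = \left(2 \left(-9\right) 3 - 95\right) + 0 = \left(-54 - 95\right) + 0 = -149 + 0 = -149$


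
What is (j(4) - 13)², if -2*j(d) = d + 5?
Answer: 1225/4 ≈ 306.25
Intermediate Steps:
j(d) = -5/2 - d/2 (j(d) = -(d + 5)/2 = -(5 + d)/2 = -5/2 - d/2)
(j(4) - 13)² = ((-5/2 - ½*4) - 13)² = ((-5/2 - 2) - 13)² = (-9/2 - 13)² = (-35/2)² = 1225/4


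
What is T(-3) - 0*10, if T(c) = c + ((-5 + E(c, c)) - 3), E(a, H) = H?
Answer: -14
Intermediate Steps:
T(c) = -8 + 2*c (T(c) = c + ((-5 + c) - 3) = c + (-8 + c) = -8 + 2*c)
T(-3) - 0*10 = (-8 + 2*(-3)) - 0*10 = (-8 - 6) - 70*0 = -14 + 0 = -14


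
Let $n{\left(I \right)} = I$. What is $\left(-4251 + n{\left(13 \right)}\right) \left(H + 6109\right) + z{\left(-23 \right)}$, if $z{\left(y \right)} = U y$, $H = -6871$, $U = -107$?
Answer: $3231817$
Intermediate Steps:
$z{\left(y \right)} = - 107 y$
$\left(-4251 + n{\left(13 \right)}\right) \left(H + 6109\right) + z{\left(-23 \right)} = \left(-4251 + 13\right) \left(-6871 + 6109\right) - -2461 = \left(-4238\right) \left(-762\right) + 2461 = 3229356 + 2461 = 3231817$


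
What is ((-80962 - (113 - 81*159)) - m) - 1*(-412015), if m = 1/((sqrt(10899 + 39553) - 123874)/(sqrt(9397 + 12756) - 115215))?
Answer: 879298521309891/2557452904 - 38405*sqrt(12613)/2557452904 + sqrt(279415789)/7672358712 + 61937*sqrt(22153)/7672358712 ≈ 3.4382e+5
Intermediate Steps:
m = (-115215 + sqrt(22153))/(-123874 + 2*sqrt(12613)) (m = 1/((sqrt(50452) - 123874)/(sqrt(22153) - 115215)) = 1/((2*sqrt(12613) - 123874)/(-115215 + sqrt(22153))) = 1/((-123874 + 2*sqrt(12613))/(-115215 + sqrt(22153))) = (-115215 + sqrt(22153))/(-123874 + 2*sqrt(12613)) ≈ 0.93058)
((-80962 - (113 - 81*159)) - m) - 1*(-412015) = ((-80962 - (113 - 81*159)) - (2378690485/2557452904 - 61937*sqrt(22153)/7672358712 - sqrt(279415789)/7672358712 + 38405*sqrt(12613)/2557452904)) - 1*(-412015) = ((-80962 - (113 - 12879)) + (-2378690485/2557452904 - 38405*sqrt(12613)/2557452904 + sqrt(279415789)/7672358712 + 61937*sqrt(22153)/7672358712)) + 412015 = ((-80962 - 1*(-12766)) + (-2378690485/2557452904 - 38405*sqrt(12613)/2557452904 + sqrt(279415789)/7672358712 + 61937*sqrt(22153)/7672358712)) + 412015 = ((-80962 + 12766) + (-2378690485/2557452904 - 38405*sqrt(12613)/2557452904 + sqrt(279415789)/7672358712 + 61937*sqrt(22153)/7672358712)) + 412015 = (-68196 + (-2378690485/2557452904 - 38405*sqrt(12613)/2557452904 + sqrt(279415789)/7672358712 + 61937*sqrt(22153)/7672358712)) + 412015 = (-174410436931669/2557452904 - 38405*sqrt(12613)/2557452904 + sqrt(279415789)/7672358712 + 61937*sqrt(22153)/7672358712) + 412015 = 879298521309891/2557452904 - 38405*sqrt(12613)/2557452904 + sqrt(279415789)/7672358712 + 61937*sqrt(22153)/7672358712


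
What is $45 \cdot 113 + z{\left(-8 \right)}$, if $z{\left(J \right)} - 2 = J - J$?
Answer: $5087$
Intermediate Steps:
$z{\left(J \right)} = 2$ ($z{\left(J \right)} = 2 + \left(J - J\right) = 2 + 0 = 2$)
$45 \cdot 113 + z{\left(-8 \right)} = 45 \cdot 113 + 2 = 5085 + 2 = 5087$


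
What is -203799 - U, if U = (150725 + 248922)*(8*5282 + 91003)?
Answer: -53256763372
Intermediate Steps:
U = 53256559573 (U = 399647*(42256 + 91003) = 399647*133259 = 53256559573)
-203799 - U = -203799 - 1*53256559573 = -203799 - 53256559573 = -53256763372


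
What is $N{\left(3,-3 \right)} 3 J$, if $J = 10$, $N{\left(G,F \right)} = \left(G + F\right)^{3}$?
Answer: $0$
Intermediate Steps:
$N{\left(G,F \right)} = \left(F + G\right)^{3}$
$N{\left(3,-3 \right)} 3 J = \left(-3 + 3\right)^{3} \cdot 3 \cdot 10 = 0^{3} \cdot 3 \cdot 10 = 0 \cdot 3 \cdot 10 = 0 \cdot 10 = 0$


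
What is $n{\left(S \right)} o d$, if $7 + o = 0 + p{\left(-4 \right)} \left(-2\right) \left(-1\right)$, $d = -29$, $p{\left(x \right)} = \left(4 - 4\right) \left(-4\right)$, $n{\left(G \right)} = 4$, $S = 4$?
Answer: $812$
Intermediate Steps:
$p{\left(x \right)} = 0$ ($p{\left(x \right)} = 0 \left(-4\right) = 0$)
$o = -7$ ($o = -7 + \left(0 + 0 \left(-2\right) \left(-1\right)\right) = -7 + \left(0 + 0 \left(-1\right)\right) = -7 + \left(0 + 0\right) = -7 + 0 = -7$)
$n{\left(S \right)} o d = 4 \left(-7\right) \left(-29\right) = \left(-28\right) \left(-29\right) = 812$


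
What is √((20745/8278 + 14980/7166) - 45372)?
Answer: I*√39910611767999582002/29660074 ≈ 213.0*I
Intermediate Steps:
√((20745/8278 + 14980/7166) - 45372) = √((20745*(1/8278) + 14980*(1/7166)) - 45372) = √((20745/8278 + 7490/3583) - 45372) = √(136331555/29660074 - 45372) = √(-1345600545973/29660074) = I*√39910611767999582002/29660074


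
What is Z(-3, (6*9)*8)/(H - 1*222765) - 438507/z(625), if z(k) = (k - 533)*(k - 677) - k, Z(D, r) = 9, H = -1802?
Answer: 10941572532/134964767 ≈ 81.070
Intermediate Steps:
z(k) = -k + (-677 + k)*(-533 + k) (z(k) = (-533 + k)*(-677 + k) - k = (-677 + k)*(-533 + k) - k = -k + (-677 + k)*(-533 + k))
Z(-3, (6*9)*8)/(H - 1*222765) - 438507/z(625) = 9/(-1802 - 1*222765) - 438507/(360841 + 625**2 - 1211*625) = 9/(-1802 - 222765) - 438507/(360841 + 390625 - 756875) = 9/(-224567) - 438507/(-5409) = 9*(-1/224567) - 438507*(-1/5409) = -9/224567 + 48723/601 = 10941572532/134964767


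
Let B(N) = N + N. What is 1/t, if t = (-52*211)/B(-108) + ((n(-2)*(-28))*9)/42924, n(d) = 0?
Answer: 54/2743 ≈ 0.019686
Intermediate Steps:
B(N) = 2*N
t = 2743/54 (t = (-52*211)/((2*(-108))) + ((0*(-28))*9)/42924 = -10972/(-216) + (0*9)*(1/42924) = -10972*(-1/216) + 0*(1/42924) = 2743/54 + 0 = 2743/54 ≈ 50.796)
1/t = 1/(2743/54) = 54/2743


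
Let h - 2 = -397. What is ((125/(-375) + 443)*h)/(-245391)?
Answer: 524560/736173 ≈ 0.71255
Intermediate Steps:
h = -395 (h = 2 - 397 = -395)
((125/(-375) + 443)*h)/(-245391) = ((125/(-375) + 443)*(-395))/(-245391) = ((125*(-1/375) + 443)*(-395))*(-1/245391) = ((-⅓ + 443)*(-395))*(-1/245391) = ((1328/3)*(-395))*(-1/245391) = -524560/3*(-1/245391) = 524560/736173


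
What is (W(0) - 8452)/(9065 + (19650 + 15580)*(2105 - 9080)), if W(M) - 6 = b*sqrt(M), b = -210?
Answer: 8446/245720185 ≈ 3.4372e-5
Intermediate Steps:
W(M) = 6 - 210*sqrt(M)
(W(0) - 8452)/(9065 + (19650 + 15580)*(2105 - 9080)) = ((6 - 210*sqrt(0)) - 8452)/(9065 + (19650 + 15580)*(2105 - 9080)) = ((6 - 210*0) - 8452)/(9065 + 35230*(-6975)) = ((6 + 0) - 8452)/(9065 - 245729250) = (6 - 8452)/(-245720185) = -8446*(-1/245720185) = 8446/245720185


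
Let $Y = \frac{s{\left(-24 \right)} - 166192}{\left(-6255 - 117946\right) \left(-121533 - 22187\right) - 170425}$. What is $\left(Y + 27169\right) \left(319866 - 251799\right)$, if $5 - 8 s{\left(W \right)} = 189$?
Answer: $\frac{6602043990369281976}{3569999459} \approx 1.8493 \cdot 10^{9}$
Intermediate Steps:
$s{\left(W \right)} = -23$ ($s{\left(W \right)} = \frac{5}{8} - \frac{189}{8} = -23$)
$Y = - \frac{33243}{3569999459}$ ($Y = \frac{-23 - 166192}{\left(-6255 - 117946\right) \left(-121533 - 22187\right) - 170425} = - \frac{166215}{\left(-124201\right) \left(-143720\right) - 170425} = - \frac{166215}{17850167720 - 170425} = - \frac{166215}{17849997295} = \left(-166215\right) \frac{1}{17849997295} = - \frac{33243}{3569999459} \approx -9.3118 \cdot 10^{-6}$)
$\left(Y + 27169\right) \left(319866 - 251799\right) = \left(- \frac{33243}{3569999459} + 27169\right) \left(319866 - 251799\right) = \frac{96993315268328}{3569999459} \cdot 68067 = \frac{6602043990369281976}{3569999459}$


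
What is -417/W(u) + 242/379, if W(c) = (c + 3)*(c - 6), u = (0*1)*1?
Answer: 54133/2274 ≈ 23.805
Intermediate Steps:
u = 0 (u = 0*1 = 0)
W(c) = (-6 + c)*(3 + c) (W(c) = (3 + c)*(-6 + c) = (-6 + c)*(3 + c))
-417/W(u) + 242/379 = -417/(-18 + 0² - 3*0) + 242/379 = -417/(-18 + 0 + 0) + 242*(1/379) = -417/(-18) + 242/379 = -417*(-1/18) + 242/379 = 139/6 + 242/379 = 54133/2274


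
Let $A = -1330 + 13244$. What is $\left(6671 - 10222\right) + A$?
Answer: $8363$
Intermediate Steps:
$A = 11914$
$\left(6671 - 10222\right) + A = \left(6671 - 10222\right) + 11914 = -3551 + 11914 = 8363$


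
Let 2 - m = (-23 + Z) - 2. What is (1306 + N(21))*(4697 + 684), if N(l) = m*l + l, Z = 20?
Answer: 7931594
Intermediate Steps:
m = 7 (m = 2 - ((-23 + 20) - 2) = 2 - (-3 - 2) = 2 - 1*(-5) = 2 + 5 = 7)
N(l) = 8*l (N(l) = 7*l + l = 8*l)
(1306 + N(21))*(4697 + 684) = (1306 + 8*21)*(4697 + 684) = (1306 + 168)*5381 = 1474*5381 = 7931594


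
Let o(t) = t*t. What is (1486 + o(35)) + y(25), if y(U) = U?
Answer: 2736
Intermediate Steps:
o(t) = t²
(1486 + o(35)) + y(25) = (1486 + 35²) + 25 = (1486 + 1225) + 25 = 2711 + 25 = 2736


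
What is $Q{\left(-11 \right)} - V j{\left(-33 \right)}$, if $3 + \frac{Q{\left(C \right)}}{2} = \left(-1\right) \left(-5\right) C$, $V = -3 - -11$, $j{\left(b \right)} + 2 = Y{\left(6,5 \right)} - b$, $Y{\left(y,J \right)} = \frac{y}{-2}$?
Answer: $-340$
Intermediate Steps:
$Y{\left(y,J \right)} = - \frac{y}{2}$ ($Y{\left(y,J \right)} = y \left(- \frac{1}{2}\right) = - \frac{y}{2}$)
$j{\left(b \right)} = -5 - b$ ($j{\left(b \right)} = -2 - \left(3 + b\right) = -5 - b$)
$V = 8$ ($V = -3 + 11 = 8$)
$Q{\left(C \right)} = -6 + 10 C$ ($Q{\left(C \right)} = -6 + 2 \left(-1\right) \left(-5\right) C = -6 + 2 \cdot 5 C = -6 + 10 C$)
$Q{\left(-11 \right)} - V j{\left(-33 \right)} = \left(-6 + 10 \left(-11\right)\right) - 8 \left(-5 - -33\right) = \left(-6 - 110\right) - 8 \left(-5 + 33\right) = -116 - 8 \cdot 28 = -116 - 224 = -340$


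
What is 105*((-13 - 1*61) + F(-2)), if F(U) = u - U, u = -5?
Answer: -8085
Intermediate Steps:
F(U) = -5 - U
105*((-13 - 1*61) + F(-2)) = 105*((-13 - 1*61) + (-5 - 1*(-2))) = 105*((-13 - 61) + (-5 + 2)) = 105*(-74 - 3) = 105*(-77) = -8085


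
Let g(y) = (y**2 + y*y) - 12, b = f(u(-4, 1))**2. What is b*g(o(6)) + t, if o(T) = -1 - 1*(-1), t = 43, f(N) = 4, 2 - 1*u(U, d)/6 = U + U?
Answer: -149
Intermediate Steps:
u(U, d) = 12 - 12*U (u(U, d) = 12 - 6*(U + U) = 12 - 12*U)
o(T) = 0 (o(T) = -1 + 1 = 0)
b = 16 (b = 4**2 = 16)
g(y) = -12 + 2*y**2 (g(y) = (y**2 + y**2) - 12 = 2*y**2 - 12 = -12 + 2*y**2)
b*g(o(6)) + t = 16*(-12 + 2*0**2) + 43 = 16*(-12 + 2*0) + 43 = 16*(-12 + 0) + 43 = 16*(-12) + 43 = -192 + 43 = -149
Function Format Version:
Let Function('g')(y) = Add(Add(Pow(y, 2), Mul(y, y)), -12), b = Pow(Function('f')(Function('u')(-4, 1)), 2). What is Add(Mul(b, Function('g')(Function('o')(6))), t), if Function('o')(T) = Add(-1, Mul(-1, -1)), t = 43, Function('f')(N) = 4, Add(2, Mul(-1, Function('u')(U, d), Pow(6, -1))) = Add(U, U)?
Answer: -149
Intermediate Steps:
Function('u')(U, d) = Add(12, Mul(-12, U)) (Function('u')(U, d) = Add(12, Mul(-6, Add(U, U))) = Add(12, Mul(-6, Mul(2, U))) = Add(12, Mul(-12, U)))
Function('o')(T) = 0 (Function('o')(T) = Add(-1, 1) = 0)
b = 16 (b = Pow(4, 2) = 16)
Function('g')(y) = Add(-12, Mul(2, Pow(y, 2))) (Function('g')(y) = Add(Add(Pow(y, 2), Pow(y, 2)), -12) = Add(Mul(2, Pow(y, 2)), -12) = Add(-12, Mul(2, Pow(y, 2))))
Add(Mul(b, Function('g')(Function('o')(6))), t) = Add(Mul(16, Add(-12, Mul(2, Pow(0, 2)))), 43) = Add(Mul(16, Add(-12, Mul(2, 0))), 43) = Add(Mul(16, Add(-12, 0)), 43) = Add(Mul(16, -12), 43) = Add(-192, 43) = -149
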